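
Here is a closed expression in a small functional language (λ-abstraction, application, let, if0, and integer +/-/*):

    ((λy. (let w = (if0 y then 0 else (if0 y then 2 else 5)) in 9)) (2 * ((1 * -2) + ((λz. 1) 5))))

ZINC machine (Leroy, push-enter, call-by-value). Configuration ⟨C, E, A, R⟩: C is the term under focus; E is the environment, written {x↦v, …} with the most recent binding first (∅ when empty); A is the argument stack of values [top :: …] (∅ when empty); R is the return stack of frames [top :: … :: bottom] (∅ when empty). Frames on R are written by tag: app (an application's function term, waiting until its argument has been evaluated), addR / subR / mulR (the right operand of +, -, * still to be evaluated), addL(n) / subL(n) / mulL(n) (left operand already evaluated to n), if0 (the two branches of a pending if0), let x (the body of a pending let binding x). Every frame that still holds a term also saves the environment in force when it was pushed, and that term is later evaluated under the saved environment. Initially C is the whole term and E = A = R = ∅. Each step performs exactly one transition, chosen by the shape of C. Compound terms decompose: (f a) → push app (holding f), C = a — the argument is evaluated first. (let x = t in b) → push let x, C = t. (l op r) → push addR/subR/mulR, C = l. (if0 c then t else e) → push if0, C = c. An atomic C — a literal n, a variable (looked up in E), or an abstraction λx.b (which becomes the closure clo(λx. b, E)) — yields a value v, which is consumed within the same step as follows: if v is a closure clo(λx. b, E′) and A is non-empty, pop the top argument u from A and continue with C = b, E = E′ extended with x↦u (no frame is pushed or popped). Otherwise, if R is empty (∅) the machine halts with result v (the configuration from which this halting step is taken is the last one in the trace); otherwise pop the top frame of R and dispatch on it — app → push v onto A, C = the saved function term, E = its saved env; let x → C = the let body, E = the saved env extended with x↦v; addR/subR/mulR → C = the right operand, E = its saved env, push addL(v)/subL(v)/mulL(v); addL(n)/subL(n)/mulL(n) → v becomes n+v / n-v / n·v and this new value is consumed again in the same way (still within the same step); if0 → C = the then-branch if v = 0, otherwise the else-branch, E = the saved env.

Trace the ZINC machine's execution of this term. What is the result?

0. <C=((λy. (let w = (if0 y then 0 else (if0 y then 2 else 5)) in 9)) (2 * ((1 * -2) + ((λz. 1) 5)))), E=∅, A=∅, R=∅>
1. <C=(2 * ((1 * -2) + ((λz. 1) 5))), E=∅, A=∅, R=[app]>
2. <C=2, E=∅, A=∅, R=[mulR :: app]>
3. <C=((1 * -2) + ((λz. 1) 5)), E=∅, A=∅, R=[mulL(2) :: app]>
4. <C=(1 * -2), E=∅, A=∅, R=[addR :: mulL(2) :: app]>
5. <C=1, E=∅, A=∅, R=[mulR :: addR :: mulL(2) :: app]>
6. <C=-2, E=∅, A=∅, R=[mulL(1) :: addR :: mulL(2) :: app]>
7. <C=((λz. 1) 5), E=∅, A=∅, R=[addL(-2) :: mulL(2) :: app]>
8. <C=5, E=∅, A=∅, R=[app :: addL(-2) :: mulL(2) :: app]>
9. <C=(λz. 1), E=∅, A=[5], R=[addL(-2) :: mulL(2) :: app]>
10. <C=1, E={z↦5}, A=∅, R=[addL(-2) :: mulL(2) :: app]>
11. <C=(λy. (let w = (if0 y then 0 else (if0 y then 2 else 5)) in 9)), E=∅, A=[-2], R=∅>
12. <C=(let w = (if0 y then 0 else (if0 y then 2 else 5)) in 9), E={y↦-2}, A=∅, R=∅>
13. <C=(if0 y then 0 else (if0 y then 2 else 5)), E={y↦-2}, A=∅, R=[let w]>
14. <C=y, E={y↦-2}, A=∅, R=[if0 :: let w]>
15. <C=(if0 y then 2 else 5), E={y↦-2}, A=∅, R=[let w]>
16. <C=y, E={y↦-2}, A=∅, R=[if0 :: let w]>
17. <C=5, E={y↦-2}, A=∅, R=[let w]>
18. <C=9, E={w↦5, y↦-2}, A=∅, R=∅>
→ final value 9

Answer: 9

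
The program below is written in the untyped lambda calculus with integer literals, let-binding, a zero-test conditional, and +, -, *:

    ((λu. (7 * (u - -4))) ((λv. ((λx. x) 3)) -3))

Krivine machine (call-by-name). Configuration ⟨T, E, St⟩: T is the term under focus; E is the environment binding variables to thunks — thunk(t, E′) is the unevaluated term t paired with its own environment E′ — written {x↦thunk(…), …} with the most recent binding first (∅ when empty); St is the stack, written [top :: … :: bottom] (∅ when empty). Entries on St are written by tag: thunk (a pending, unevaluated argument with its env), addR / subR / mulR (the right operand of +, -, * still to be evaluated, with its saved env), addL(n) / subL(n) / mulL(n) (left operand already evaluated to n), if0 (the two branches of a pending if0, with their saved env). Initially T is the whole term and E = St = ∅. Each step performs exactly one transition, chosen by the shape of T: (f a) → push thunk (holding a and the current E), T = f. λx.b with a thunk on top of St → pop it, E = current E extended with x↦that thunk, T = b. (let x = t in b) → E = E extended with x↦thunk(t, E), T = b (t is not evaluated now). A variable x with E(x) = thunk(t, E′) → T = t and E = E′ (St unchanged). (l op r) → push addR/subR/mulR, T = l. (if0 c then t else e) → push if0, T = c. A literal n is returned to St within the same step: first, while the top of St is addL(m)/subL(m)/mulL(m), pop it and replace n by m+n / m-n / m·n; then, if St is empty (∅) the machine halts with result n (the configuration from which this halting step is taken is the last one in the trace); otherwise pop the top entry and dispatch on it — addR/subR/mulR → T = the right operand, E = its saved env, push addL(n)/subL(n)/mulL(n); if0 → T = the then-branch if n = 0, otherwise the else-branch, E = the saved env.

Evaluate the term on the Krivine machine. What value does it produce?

0. <T=((λu. (7 * (u - -4))) ((λv. ((λx. x) 3)) -3)), E=∅, St=∅>
1. <T=(λu. (7 * (u - -4))), E=∅, St=[thunk]>
2. <T=(7 * (u - -4)), E={u↦thunk(((λv. ((λx. x) 3)) -3), ∅)}, St=∅>
3. <T=7, E={u↦thunk(((λv. ((λx. x) 3)) -3), ∅)}, St=[mulR]>
4. <T=(u - -4), E={u↦thunk(((λv. ((λx. x) 3)) -3), ∅)}, St=[mulL(7)]>
5. <T=u, E={u↦thunk(((λv. ((λx. x) 3)) -3), ∅)}, St=[subR :: mulL(7)]>
6. <T=((λv. ((λx. x) 3)) -3), E=∅, St=[subR :: mulL(7)]>
7. <T=(λv. ((λx. x) 3)), E=∅, St=[thunk :: subR :: mulL(7)]>
8. <T=((λx. x) 3), E={v↦thunk(-3, ∅)}, St=[subR :: mulL(7)]>
9. <T=(λx. x), E={v↦thunk(-3, ∅)}, St=[thunk :: subR :: mulL(7)]>
10. <T=x, E={x↦thunk(3, {v↦thunk(-3, ∅)}), v↦thunk(-3, ∅)}, St=[subR :: mulL(7)]>
11. <T=3, E={v↦thunk(-3, ∅)}, St=[subR :: mulL(7)]>
12. <T=-4, E={u↦thunk(((λv. ((λx. x) 3)) -3), ∅)}, St=[subL(3) :: mulL(7)]>
→ final value 49

Answer: 49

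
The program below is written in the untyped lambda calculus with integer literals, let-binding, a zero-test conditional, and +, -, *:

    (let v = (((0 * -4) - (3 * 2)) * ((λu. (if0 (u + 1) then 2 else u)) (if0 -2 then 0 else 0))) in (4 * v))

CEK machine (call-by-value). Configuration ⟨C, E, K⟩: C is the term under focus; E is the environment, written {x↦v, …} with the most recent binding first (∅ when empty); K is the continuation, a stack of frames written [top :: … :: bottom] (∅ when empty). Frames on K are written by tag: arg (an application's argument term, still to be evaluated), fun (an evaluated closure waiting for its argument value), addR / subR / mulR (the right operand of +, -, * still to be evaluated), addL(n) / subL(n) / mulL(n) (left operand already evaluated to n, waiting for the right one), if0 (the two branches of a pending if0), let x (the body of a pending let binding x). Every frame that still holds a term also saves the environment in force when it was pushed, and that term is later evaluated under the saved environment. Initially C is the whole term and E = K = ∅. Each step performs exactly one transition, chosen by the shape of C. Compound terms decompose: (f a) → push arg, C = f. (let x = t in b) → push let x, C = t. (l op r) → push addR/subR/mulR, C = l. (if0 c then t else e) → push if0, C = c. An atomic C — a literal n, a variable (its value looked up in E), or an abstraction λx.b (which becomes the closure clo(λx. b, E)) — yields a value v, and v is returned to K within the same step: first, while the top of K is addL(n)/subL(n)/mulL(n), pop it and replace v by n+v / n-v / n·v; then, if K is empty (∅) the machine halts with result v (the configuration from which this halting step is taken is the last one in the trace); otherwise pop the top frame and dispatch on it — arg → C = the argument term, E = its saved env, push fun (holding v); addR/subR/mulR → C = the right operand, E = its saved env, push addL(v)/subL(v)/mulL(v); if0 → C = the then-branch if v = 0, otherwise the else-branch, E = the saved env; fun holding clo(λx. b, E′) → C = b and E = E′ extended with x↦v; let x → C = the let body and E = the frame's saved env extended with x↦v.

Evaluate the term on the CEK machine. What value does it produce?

Answer: 0

Machine steps:
step 0: ⟨C=(let v = (((0 * -4) - (3 * 2)) * ((λu. (if0 (u + 1) then 2 else u)) (if0 -2 then 0 else 0))) in (4 * v)); E=∅; K=∅⟩
step 1: ⟨C=(((0 * -4) - (3 * 2)) * ((λu. (if0 (u + 1) then 2 else u)) (if0 -2 then 0 else 0))); E=∅; K=[let v]⟩
step 2: ⟨C=((0 * -4) - (3 * 2)); E=∅; K=[mulR :: let v]⟩
step 3: ⟨C=(0 * -4); E=∅; K=[subR :: mulR :: let v]⟩
step 4: ⟨C=0; E=∅; K=[mulR :: subR :: mulR :: let v]⟩
step 5: ⟨C=-4; E=∅; K=[mulL(0) :: subR :: mulR :: let v]⟩
step 6: ⟨C=(3 * 2); E=∅; K=[subL(0) :: mulR :: let v]⟩
step 7: ⟨C=3; E=∅; K=[mulR :: subL(0) :: mulR :: let v]⟩
step 8: ⟨C=2; E=∅; K=[mulL(3) :: subL(0) :: mulR :: let v]⟩
step 9: ⟨C=((λu. (if0 (u + 1) then 2 else u)) (if0 -2 then 0 else 0)); E=∅; K=[mulL(-6) :: let v]⟩
step 10: ⟨C=(λu. (if0 (u + 1) then 2 else u)); E=∅; K=[arg :: mulL(-6) :: let v]⟩
step 11: ⟨C=(if0 -2 then 0 else 0); E=∅; K=[fun :: mulL(-6) :: let v]⟩
step 12: ⟨C=-2; E=∅; K=[if0 :: fun :: mulL(-6) :: let v]⟩
step 13: ⟨C=0; E=∅; K=[fun :: mulL(-6) :: let v]⟩
step 14: ⟨C=(if0 (u + 1) then 2 else u); E={u↦0}; K=[mulL(-6) :: let v]⟩
step 15: ⟨C=(u + 1); E={u↦0}; K=[if0 :: mulL(-6) :: let v]⟩
step 16: ⟨C=u; E={u↦0}; K=[addR :: if0 :: mulL(-6) :: let v]⟩
step 17: ⟨C=1; E={u↦0}; K=[addL(0) :: if0 :: mulL(-6) :: let v]⟩
step 18: ⟨C=u; E={u↦0}; K=[mulL(-6) :: let v]⟩
step 19: ⟨C=(4 * v); E={v↦0}; K=∅⟩
step 20: ⟨C=4; E={v↦0}; K=[mulR]⟩
step 21: ⟨C=v; E={v↦0}; K=[mulL(4)]⟩
→ final value 0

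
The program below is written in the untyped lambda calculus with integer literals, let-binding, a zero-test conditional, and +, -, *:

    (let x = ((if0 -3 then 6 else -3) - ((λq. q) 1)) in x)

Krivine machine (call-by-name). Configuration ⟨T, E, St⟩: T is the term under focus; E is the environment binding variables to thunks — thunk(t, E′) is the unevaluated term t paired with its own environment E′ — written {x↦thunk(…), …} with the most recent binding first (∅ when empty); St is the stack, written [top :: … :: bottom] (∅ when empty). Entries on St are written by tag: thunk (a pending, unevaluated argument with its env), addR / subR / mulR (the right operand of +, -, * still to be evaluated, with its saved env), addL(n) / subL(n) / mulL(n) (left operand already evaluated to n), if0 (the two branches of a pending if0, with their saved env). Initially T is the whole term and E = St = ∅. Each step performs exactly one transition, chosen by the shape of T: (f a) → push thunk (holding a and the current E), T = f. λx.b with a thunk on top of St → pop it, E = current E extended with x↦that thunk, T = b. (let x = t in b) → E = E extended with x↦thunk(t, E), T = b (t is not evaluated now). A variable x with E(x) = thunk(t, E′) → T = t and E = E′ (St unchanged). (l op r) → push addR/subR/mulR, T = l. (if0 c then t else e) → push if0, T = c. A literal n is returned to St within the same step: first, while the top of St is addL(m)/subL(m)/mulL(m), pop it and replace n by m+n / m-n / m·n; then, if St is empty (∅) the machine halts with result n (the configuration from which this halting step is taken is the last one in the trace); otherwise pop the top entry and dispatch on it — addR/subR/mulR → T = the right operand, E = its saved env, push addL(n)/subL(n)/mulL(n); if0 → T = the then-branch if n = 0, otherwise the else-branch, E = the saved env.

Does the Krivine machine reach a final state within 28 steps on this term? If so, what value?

Answer: -4

Execution trace:
step 0: ⟨T=(let x = ((if0 -3 then 6 else -3) - ((λq. q) 1)) in x); E=∅; St=∅⟩
step 1: ⟨T=x; E={x↦thunk(((if0 -3 then 6 else -3) - ((λq. q) 1)), ∅)}; St=∅⟩
step 2: ⟨T=((if0 -3 then 6 else -3) - ((λq. q) 1)); E=∅; St=∅⟩
step 3: ⟨T=(if0 -3 then 6 else -3); E=∅; St=[subR]⟩
step 4: ⟨T=-3; E=∅; St=[if0 :: subR]⟩
step 5: ⟨T=-3; E=∅; St=[subR]⟩
step 6: ⟨T=((λq. q) 1); E=∅; St=[subL(-3)]⟩
step 7: ⟨T=(λq. q); E=∅; St=[thunk :: subL(-3)]⟩
step 8: ⟨T=q; E={q↦thunk(1, ∅)}; St=[subL(-3)]⟩
step 9: ⟨T=1; E=∅; St=[subL(-3)]⟩
→ final value -4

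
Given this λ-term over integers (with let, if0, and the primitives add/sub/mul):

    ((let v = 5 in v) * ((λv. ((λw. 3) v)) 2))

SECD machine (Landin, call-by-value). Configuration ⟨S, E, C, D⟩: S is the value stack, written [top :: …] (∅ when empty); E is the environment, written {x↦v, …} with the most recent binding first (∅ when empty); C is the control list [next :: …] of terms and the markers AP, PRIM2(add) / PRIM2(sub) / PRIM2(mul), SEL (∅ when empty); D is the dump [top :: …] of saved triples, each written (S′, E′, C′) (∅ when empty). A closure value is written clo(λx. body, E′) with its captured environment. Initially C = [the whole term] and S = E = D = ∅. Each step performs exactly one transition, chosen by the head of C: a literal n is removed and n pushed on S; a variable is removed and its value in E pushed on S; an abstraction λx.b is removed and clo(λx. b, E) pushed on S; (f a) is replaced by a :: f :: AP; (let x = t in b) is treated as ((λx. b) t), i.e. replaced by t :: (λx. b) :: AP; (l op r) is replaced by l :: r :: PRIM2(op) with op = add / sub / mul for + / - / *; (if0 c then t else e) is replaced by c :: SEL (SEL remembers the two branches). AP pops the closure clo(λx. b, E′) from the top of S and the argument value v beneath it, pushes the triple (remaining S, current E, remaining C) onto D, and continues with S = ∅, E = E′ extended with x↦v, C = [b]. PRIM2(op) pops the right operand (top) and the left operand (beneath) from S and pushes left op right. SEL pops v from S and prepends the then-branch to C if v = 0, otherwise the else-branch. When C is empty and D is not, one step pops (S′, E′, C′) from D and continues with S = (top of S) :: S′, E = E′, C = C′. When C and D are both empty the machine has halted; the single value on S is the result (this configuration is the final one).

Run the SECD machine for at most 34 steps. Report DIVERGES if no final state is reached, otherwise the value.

[0] ⟨S=∅; E=∅; C=[((let v = 5 in v) * ((λv. ((λw. 3) v)) 2))]; D=∅⟩
[1] ⟨S=∅; E=∅; C=[(let v = 5 in v) :: ((λv. ((λw. 3) v)) 2) :: PRIM2(mul)]; D=∅⟩
[2] ⟨S=∅; E=∅; C=[5 :: (λv. v) :: AP :: ((λv. ((λw. 3) v)) 2) :: PRIM2(mul)]; D=∅⟩
[3] ⟨S=[5]; E=∅; C=[(λv. v) :: AP :: ((λv. ((λw. 3) v)) 2) :: PRIM2(mul)]; D=∅⟩
[4] ⟨S=[clo(λv. v, ∅) :: 5]; E=∅; C=[AP :: ((λv. ((λw. 3) v)) 2) :: PRIM2(mul)]; D=∅⟩
[5] ⟨S=∅; E={v↦5}; C=[v]; D=[(∅, ∅, [((λv. ((λw. 3) v)) 2) :: PRIM2(mul)])]⟩
[6] ⟨S=[5]; E={v↦5}; C=∅; D=[(∅, ∅, [((λv. ((λw. 3) v)) 2) :: PRIM2(mul)])]⟩
[7] ⟨S=[5]; E=∅; C=[((λv. ((λw. 3) v)) 2) :: PRIM2(mul)]; D=∅⟩
[8] ⟨S=[5]; E=∅; C=[2 :: (λv. ((λw. 3) v)) :: AP :: PRIM2(mul)]; D=∅⟩
[9] ⟨S=[2 :: 5]; E=∅; C=[(λv. ((λw. 3) v)) :: AP :: PRIM2(mul)]; D=∅⟩
[10] ⟨S=[clo(λv. ((λw. 3) v), ∅) :: 2 :: 5]; E=∅; C=[AP :: PRIM2(mul)]; D=∅⟩
[11] ⟨S=∅; E={v↦2}; C=[((λw. 3) v)]; D=[([5], ∅, [PRIM2(mul)])]⟩
[12] ⟨S=∅; E={v↦2}; C=[v :: (λw. 3) :: AP]; D=[([5], ∅, [PRIM2(mul)])]⟩
[13] ⟨S=[2]; E={v↦2}; C=[(λw. 3) :: AP]; D=[([5], ∅, [PRIM2(mul)])]⟩
[14] ⟨S=[clo(λw. 3, {v↦2}) :: 2]; E={v↦2}; C=[AP]; D=[([5], ∅, [PRIM2(mul)])]⟩
[15] ⟨S=∅; E={w↦2, v↦2}; C=[3]; D=[(∅, {v↦2}, ∅) :: ([5], ∅, [PRIM2(mul)])]⟩
[16] ⟨S=[3]; E={w↦2, v↦2}; C=∅; D=[(∅, {v↦2}, ∅) :: ([5], ∅, [PRIM2(mul)])]⟩
[17] ⟨S=[3]; E={v↦2}; C=∅; D=[([5], ∅, [PRIM2(mul)])]⟩
[18] ⟨S=[3 :: 5]; E=∅; C=[PRIM2(mul)]; D=∅⟩
[19] ⟨S=[15]; E=∅; C=∅; D=∅⟩
→ final value 15

Answer: 15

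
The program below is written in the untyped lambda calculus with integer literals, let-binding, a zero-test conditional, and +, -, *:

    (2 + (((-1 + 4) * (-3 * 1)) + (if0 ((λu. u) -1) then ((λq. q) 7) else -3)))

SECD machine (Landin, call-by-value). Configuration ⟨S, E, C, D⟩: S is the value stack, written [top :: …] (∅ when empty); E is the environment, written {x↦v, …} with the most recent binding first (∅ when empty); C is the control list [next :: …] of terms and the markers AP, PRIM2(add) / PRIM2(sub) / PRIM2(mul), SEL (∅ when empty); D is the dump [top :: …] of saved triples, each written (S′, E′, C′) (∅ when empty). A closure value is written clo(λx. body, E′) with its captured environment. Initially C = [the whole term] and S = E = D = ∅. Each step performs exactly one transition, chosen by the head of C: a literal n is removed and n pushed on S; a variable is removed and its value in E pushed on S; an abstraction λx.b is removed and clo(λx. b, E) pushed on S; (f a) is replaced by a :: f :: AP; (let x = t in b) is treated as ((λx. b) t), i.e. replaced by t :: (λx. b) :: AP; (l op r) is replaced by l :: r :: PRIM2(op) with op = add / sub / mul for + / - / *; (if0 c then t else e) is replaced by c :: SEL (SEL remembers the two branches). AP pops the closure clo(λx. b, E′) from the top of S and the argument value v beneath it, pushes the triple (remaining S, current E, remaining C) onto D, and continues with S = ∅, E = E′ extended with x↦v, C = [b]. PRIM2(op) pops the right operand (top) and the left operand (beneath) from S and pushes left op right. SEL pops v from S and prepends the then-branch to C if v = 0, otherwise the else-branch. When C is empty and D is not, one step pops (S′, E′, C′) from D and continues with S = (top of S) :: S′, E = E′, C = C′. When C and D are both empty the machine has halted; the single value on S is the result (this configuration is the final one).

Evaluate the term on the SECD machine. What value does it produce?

0. ⟨S=∅; E=∅; C=[(2 + (((-1 + 4) * (-3 * 1)) + (if0 ((λu. u) -1) then ((λq. q) 7) else -3)))]; D=∅⟩
1. ⟨S=∅; E=∅; C=[2 :: (((-1 + 4) * (-3 * 1)) + (if0 ((λu. u) -1) then ((λq. q) 7) else -3)) :: PRIM2(add)]; D=∅⟩
2. ⟨S=[2]; E=∅; C=[(((-1 + 4) * (-3 * 1)) + (if0 ((λu. u) -1) then ((λq. q) 7) else -3)) :: PRIM2(add)]; D=∅⟩
3. ⟨S=[2]; E=∅; C=[((-1 + 4) * (-3 * 1)) :: (if0 ((λu. u) -1) then ((λq. q) 7) else -3) :: PRIM2(add) :: PRIM2(add)]; D=∅⟩
4. ⟨S=[2]; E=∅; C=[(-1 + 4) :: (-3 * 1) :: PRIM2(mul) :: (if0 ((λu. u) -1) then ((λq. q) 7) else -3) :: PRIM2(add) :: PRIM2(add)]; D=∅⟩
5. ⟨S=[2]; E=∅; C=[-1 :: 4 :: PRIM2(add) :: (-3 * 1) :: PRIM2(mul) :: (if0 ((λu. u) -1) then ((λq. q) 7) else -3) :: PRIM2(add) :: PRIM2(add)]; D=∅⟩
6. ⟨S=[-1 :: 2]; E=∅; C=[4 :: PRIM2(add) :: (-3 * 1) :: PRIM2(mul) :: (if0 ((λu. u) -1) then ((λq. q) 7) else -3) :: PRIM2(add) :: PRIM2(add)]; D=∅⟩
7. ⟨S=[4 :: -1 :: 2]; E=∅; C=[PRIM2(add) :: (-3 * 1) :: PRIM2(mul) :: (if0 ((λu. u) -1) then ((λq. q) 7) else -3) :: PRIM2(add) :: PRIM2(add)]; D=∅⟩
8. ⟨S=[3 :: 2]; E=∅; C=[(-3 * 1) :: PRIM2(mul) :: (if0 ((λu. u) -1) then ((λq. q) 7) else -3) :: PRIM2(add) :: PRIM2(add)]; D=∅⟩
9. ⟨S=[3 :: 2]; E=∅; C=[-3 :: 1 :: PRIM2(mul) :: PRIM2(mul) :: (if0 ((λu. u) -1) then ((λq. q) 7) else -3) :: PRIM2(add) :: PRIM2(add)]; D=∅⟩
10. ⟨S=[-3 :: 3 :: 2]; E=∅; C=[1 :: PRIM2(mul) :: PRIM2(mul) :: (if0 ((λu. u) -1) then ((λq. q) 7) else -3) :: PRIM2(add) :: PRIM2(add)]; D=∅⟩
11. ⟨S=[1 :: -3 :: 3 :: 2]; E=∅; C=[PRIM2(mul) :: PRIM2(mul) :: (if0 ((λu. u) -1) then ((λq. q) 7) else -3) :: PRIM2(add) :: PRIM2(add)]; D=∅⟩
12. ⟨S=[-3 :: 3 :: 2]; E=∅; C=[PRIM2(mul) :: (if0 ((λu. u) -1) then ((λq. q) 7) else -3) :: PRIM2(add) :: PRIM2(add)]; D=∅⟩
13. ⟨S=[-9 :: 2]; E=∅; C=[(if0 ((λu. u) -1) then ((λq. q) 7) else -3) :: PRIM2(add) :: PRIM2(add)]; D=∅⟩
14. ⟨S=[-9 :: 2]; E=∅; C=[((λu. u) -1) :: SEL :: PRIM2(add) :: PRIM2(add)]; D=∅⟩
15. ⟨S=[-9 :: 2]; E=∅; C=[-1 :: (λu. u) :: AP :: SEL :: PRIM2(add) :: PRIM2(add)]; D=∅⟩
16. ⟨S=[-1 :: -9 :: 2]; E=∅; C=[(λu. u) :: AP :: SEL :: PRIM2(add) :: PRIM2(add)]; D=∅⟩
17. ⟨S=[clo(λu. u, ∅) :: -1 :: -9 :: 2]; E=∅; C=[AP :: SEL :: PRIM2(add) :: PRIM2(add)]; D=∅⟩
18. ⟨S=∅; E={u↦-1}; C=[u]; D=[([-9 :: 2], ∅, [SEL :: PRIM2(add) :: PRIM2(add)])]⟩
19. ⟨S=[-1]; E={u↦-1}; C=∅; D=[([-9 :: 2], ∅, [SEL :: PRIM2(add) :: PRIM2(add)])]⟩
20. ⟨S=[-1 :: -9 :: 2]; E=∅; C=[SEL :: PRIM2(add) :: PRIM2(add)]; D=∅⟩
21. ⟨S=[-9 :: 2]; E=∅; C=[-3 :: PRIM2(add) :: PRIM2(add)]; D=∅⟩
22. ⟨S=[-3 :: -9 :: 2]; E=∅; C=[PRIM2(add) :: PRIM2(add)]; D=∅⟩
23. ⟨S=[-12 :: 2]; E=∅; C=[PRIM2(add)]; D=∅⟩
24. ⟨S=[-10]; E=∅; C=∅; D=∅⟩
→ final value -10

Answer: -10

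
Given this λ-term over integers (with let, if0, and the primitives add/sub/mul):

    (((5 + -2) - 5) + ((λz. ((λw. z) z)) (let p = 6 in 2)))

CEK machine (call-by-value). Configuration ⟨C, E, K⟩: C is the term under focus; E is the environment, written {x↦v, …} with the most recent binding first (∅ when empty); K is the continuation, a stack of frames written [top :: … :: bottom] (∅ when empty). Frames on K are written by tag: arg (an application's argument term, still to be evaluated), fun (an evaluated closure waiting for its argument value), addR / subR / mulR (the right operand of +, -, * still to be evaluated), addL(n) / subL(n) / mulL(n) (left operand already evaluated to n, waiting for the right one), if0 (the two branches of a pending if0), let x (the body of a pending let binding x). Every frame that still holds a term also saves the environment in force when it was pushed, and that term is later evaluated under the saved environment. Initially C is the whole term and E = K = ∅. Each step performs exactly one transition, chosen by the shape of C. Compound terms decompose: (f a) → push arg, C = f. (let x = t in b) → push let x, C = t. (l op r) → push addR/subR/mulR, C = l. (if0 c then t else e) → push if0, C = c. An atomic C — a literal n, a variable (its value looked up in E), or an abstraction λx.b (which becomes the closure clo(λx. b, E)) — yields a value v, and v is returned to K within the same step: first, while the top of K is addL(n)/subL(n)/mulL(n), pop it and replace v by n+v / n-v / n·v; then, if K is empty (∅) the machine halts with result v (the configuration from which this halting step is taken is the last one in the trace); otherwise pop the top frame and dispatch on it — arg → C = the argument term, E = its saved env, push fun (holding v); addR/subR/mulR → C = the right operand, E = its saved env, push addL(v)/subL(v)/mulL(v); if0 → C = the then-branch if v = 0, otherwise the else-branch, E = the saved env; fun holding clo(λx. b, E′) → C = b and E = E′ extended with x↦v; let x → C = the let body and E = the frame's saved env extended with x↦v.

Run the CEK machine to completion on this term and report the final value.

step 0: ⟨C=(((5 + -2) - 5) + ((λz. ((λw. z) z)) (let p = 6 in 2))); E=∅; K=∅⟩
step 1: ⟨C=((5 + -2) - 5); E=∅; K=[addR]⟩
step 2: ⟨C=(5 + -2); E=∅; K=[subR :: addR]⟩
step 3: ⟨C=5; E=∅; K=[addR :: subR :: addR]⟩
step 4: ⟨C=-2; E=∅; K=[addL(5) :: subR :: addR]⟩
step 5: ⟨C=5; E=∅; K=[subL(3) :: addR]⟩
step 6: ⟨C=((λz. ((λw. z) z)) (let p = 6 in 2)); E=∅; K=[addL(-2)]⟩
step 7: ⟨C=(λz. ((λw. z) z)); E=∅; K=[arg :: addL(-2)]⟩
step 8: ⟨C=(let p = 6 in 2); E=∅; K=[fun :: addL(-2)]⟩
step 9: ⟨C=6; E=∅; K=[let p :: fun :: addL(-2)]⟩
step 10: ⟨C=2; E={p↦6}; K=[fun :: addL(-2)]⟩
step 11: ⟨C=((λw. z) z); E={z↦2}; K=[addL(-2)]⟩
step 12: ⟨C=(λw. z); E={z↦2}; K=[arg :: addL(-2)]⟩
step 13: ⟨C=z; E={z↦2}; K=[fun :: addL(-2)]⟩
step 14: ⟨C=z; E={w↦2, z↦2}; K=[addL(-2)]⟩
→ final value 0

Answer: 0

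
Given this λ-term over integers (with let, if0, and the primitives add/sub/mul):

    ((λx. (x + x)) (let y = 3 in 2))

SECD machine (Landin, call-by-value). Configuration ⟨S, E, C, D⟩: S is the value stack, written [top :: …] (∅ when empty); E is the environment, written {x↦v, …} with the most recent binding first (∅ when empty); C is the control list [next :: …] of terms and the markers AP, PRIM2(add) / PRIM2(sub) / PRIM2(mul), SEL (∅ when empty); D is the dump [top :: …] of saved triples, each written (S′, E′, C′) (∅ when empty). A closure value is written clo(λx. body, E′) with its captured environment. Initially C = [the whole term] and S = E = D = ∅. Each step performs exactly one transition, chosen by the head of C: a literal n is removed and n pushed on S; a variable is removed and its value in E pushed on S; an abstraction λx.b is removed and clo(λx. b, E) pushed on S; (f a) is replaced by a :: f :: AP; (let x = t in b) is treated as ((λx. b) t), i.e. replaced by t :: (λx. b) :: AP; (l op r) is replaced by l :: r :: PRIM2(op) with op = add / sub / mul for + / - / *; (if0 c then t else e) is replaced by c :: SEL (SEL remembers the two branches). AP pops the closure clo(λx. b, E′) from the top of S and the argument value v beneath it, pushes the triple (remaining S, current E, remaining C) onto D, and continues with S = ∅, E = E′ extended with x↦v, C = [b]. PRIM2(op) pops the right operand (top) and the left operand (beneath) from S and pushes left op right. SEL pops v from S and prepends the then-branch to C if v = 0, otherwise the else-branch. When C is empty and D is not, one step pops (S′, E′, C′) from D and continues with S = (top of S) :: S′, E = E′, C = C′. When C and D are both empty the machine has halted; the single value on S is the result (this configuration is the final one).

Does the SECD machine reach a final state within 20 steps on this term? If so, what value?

t=0: [S=∅ | E=∅ | C=[((λx. (x + x)) (let y = 3 in 2))] | D=∅]
t=1: [S=∅ | E=∅ | C=[(let y = 3 in 2) :: (λx. (x + x)) :: AP] | D=∅]
t=2: [S=∅ | E=∅ | C=[3 :: (λy. 2) :: AP :: (λx. (x + x)) :: AP] | D=∅]
t=3: [S=[3] | E=∅ | C=[(λy. 2) :: AP :: (λx. (x + x)) :: AP] | D=∅]
t=4: [S=[clo(λy. 2, ∅) :: 3] | E=∅ | C=[AP :: (λx. (x + x)) :: AP] | D=∅]
t=5: [S=∅ | E={y↦3} | C=[2] | D=[(∅, ∅, [(λx. (x + x)) :: AP])]]
t=6: [S=[2] | E={y↦3} | C=∅ | D=[(∅, ∅, [(λx. (x + x)) :: AP])]]
t=7: [S=[2] | E=∅ | C=[(λx. (x + x)) :: AP] | D=∅]
t=8: [S=[clo(λx. (x + x), ∅) :: 2] | E=∅ | C=[AP] | D=∅]
t=9: [S=∅ | E={x↦2} | C=[(x + x)] | D=[(∅, ∅, ∅)]]
t=10: [S=∅ | E={x↦2} | C=[x :: x :: PRIM2(add)] | D=[(∅, ∅, ∅)]]
t=11: [S=[2] | E={x↦2} | C=[x :: PRIM2(add)] | D=[(∅, ∅, ∅)]]
t=12: [S=[2 :: 2] | E={x↦2} | C=[PRIM2(add)] | D=[(∅, ∅, ∅)]]
t=13: [S=[4] | E={x↦2} | C=∅ | D=[(∅, ∅, ∅)]]
t=14: [S=[4] | E=∅ | C=∅ | D=∅]
→ final value 4

Answer: 4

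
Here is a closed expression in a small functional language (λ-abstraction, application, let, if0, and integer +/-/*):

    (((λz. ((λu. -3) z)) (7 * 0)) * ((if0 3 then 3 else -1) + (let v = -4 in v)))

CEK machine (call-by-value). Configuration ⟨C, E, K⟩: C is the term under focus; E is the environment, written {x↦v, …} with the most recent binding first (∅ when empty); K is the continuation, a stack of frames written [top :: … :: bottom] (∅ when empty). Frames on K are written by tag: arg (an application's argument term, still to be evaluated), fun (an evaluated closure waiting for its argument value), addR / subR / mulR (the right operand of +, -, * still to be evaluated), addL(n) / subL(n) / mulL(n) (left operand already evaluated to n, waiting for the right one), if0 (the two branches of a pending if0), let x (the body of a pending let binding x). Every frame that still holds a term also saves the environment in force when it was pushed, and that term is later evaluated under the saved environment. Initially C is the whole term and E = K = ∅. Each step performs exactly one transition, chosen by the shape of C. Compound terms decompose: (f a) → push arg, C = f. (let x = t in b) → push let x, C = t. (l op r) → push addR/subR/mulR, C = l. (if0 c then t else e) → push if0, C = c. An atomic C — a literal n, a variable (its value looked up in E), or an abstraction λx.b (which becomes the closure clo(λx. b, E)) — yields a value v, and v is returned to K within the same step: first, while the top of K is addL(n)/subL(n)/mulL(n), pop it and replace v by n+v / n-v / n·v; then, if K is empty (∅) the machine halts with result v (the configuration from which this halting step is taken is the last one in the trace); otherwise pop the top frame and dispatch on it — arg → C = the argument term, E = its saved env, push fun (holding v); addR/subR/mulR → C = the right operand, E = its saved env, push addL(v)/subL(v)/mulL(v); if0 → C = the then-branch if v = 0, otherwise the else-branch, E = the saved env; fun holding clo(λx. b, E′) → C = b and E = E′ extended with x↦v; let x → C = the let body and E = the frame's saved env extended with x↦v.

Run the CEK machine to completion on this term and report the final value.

step 0: ⟨C=(((λz. ((λu. -3) z)) (7 * 0)) * ((if0 3 then 3 else -1) + (let v = -4 in v))); E=∅; K=∅⟩
step 1: ⟨C=((λz. ((λu. -3) z)) (7 * 0)); E=∅; K=[mulR]⟩
step 2: ⟨C=(λz. ((λu. -3) z)); E=∅; K=[arg :: mulR]⟩
step 3: ⟨C=(7 * 0); E=∅; K=[fun :: mulR]⟩
step 4: ⟨C=7; E=∅; K=[mulR :: fun :: mulR]⟩
step 5: ⟨C=0; E=∅; K=[mulL(7) :: fun :: mulR]⟩
step 6: ⟨C=((λu. -3) z); E={z↦0}; K=[mulR]⟩
step 7: ⟨C=(λu. -3); E={z↦0}; K=[arg :: mulR]⟩
step 8: ⟨C=z; E={z↦0}; K=[fun :: mulR]⟩
step 9: ⟨C=-3; E={u↦0, z↦0}; K=[mulR]⟩
step 10: ⟨C=((if0 3 then 3 else -1) + (let v = -4 in v)); E=∅; K=[mulL(-3)]⟩
step 11: ⟨C=(if0 3 then 3 else -1); E=∅; K=[addR :: mulL(-3)]⟩
step 12: ⟨C=3; E=∅; K=[if0 :: addR :: mulL(-3)]⟩
step 13: ⟨C=-1; E=∅; K=[addR :: mulL(-3)]⟩
step 14: ⟨C=(let v = -4 in v); E=∅; K=[addL(-1) :: mulL(-3)]⟩
step 15: ⟨C=-4; E=∅; K=[let v :: addL(-1) :: mulL(-3)]⟩
step 16: ⟨C=v; E={v↦-4}; K=[addL(-1) :: mulL(-3)]⟩
→ final value 15

Answer: 15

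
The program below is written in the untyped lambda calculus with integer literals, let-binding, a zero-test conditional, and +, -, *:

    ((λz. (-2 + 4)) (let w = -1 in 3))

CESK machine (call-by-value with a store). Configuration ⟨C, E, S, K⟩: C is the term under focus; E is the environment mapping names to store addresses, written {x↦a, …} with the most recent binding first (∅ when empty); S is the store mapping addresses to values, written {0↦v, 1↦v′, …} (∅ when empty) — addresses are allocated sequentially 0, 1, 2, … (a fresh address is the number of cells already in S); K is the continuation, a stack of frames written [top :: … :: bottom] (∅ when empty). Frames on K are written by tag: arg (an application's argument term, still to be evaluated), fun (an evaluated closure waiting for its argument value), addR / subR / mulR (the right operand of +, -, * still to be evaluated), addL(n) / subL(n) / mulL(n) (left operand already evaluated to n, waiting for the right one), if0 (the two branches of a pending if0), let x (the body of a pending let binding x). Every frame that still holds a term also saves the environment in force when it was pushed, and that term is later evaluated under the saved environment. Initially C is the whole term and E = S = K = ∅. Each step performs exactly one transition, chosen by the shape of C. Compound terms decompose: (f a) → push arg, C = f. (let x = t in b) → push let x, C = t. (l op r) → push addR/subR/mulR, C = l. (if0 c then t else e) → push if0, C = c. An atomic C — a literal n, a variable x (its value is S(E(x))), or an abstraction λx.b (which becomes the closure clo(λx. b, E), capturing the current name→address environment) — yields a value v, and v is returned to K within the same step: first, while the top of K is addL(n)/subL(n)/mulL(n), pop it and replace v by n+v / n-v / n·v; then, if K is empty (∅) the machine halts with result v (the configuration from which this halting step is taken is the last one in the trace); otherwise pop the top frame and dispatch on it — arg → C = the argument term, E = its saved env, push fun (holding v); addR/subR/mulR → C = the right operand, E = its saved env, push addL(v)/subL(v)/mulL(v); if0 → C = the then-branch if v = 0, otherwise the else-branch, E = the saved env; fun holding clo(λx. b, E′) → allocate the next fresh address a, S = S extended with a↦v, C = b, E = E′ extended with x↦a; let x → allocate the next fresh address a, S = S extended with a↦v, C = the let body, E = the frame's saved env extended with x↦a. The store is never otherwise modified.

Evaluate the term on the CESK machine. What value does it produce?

Answer: 2

Machine steps:
[0] [C=((λz. (-2 + 4)) (let w = -1 in 3)) | E=∅ | S=∅ | K=∅]
[1] [C=(λz. (-2 + 4)) | E=∅ | S=∅ | K=[arg]]
[2] [C=(let w = -1 in 3) | E=∅ | S=∅ | K=[fun]]
[3] [C=-1 | E=∅ | S=∅ | K=[let w :: fun]]
[4] [C=3 | E={w↦0} | S={0↦-1} | K=[fun]]
[5] [C=(-2 + 4) | E={z↦1} | S={0↦-1, 1↦3} | K=∅]
[6] [C=-2 | E={z↦1} | S={0↦-1, 1↦3} | K=[addR]]
[7] [C=4 | E={z↦1} | S={0↦-1, 1↦3} | K=[addL(-2)]]
→ final value 2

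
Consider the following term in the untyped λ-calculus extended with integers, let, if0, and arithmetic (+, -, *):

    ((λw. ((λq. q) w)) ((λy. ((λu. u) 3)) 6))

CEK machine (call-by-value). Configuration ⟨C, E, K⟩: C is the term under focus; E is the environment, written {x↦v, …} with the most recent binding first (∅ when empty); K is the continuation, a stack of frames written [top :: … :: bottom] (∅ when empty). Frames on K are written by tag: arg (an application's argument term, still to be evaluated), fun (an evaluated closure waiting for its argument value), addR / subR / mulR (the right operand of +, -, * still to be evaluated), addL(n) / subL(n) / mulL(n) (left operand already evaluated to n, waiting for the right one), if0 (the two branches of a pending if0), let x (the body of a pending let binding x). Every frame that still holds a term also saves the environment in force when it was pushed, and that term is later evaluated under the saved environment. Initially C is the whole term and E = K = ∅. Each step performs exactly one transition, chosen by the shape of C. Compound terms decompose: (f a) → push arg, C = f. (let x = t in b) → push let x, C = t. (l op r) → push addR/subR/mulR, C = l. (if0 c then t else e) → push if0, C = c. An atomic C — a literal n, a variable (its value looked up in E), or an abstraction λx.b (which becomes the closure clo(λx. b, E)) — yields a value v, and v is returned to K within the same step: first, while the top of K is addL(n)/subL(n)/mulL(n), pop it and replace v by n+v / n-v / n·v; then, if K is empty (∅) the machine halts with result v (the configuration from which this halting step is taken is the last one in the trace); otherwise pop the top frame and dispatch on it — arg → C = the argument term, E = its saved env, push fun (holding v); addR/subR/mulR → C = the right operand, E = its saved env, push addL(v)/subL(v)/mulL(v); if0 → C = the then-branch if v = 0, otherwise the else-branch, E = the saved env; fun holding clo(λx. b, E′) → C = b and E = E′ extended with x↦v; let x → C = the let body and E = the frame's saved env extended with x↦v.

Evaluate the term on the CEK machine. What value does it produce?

t=0: ⟨C=((λw. ((λq. q) w)) ((λy. ((λu. u) 3)) 6)); E=∅; K=∅⟩
t=1: ⟨C=(λw. ((λq. q) w)); E=∅; K=[arg]⟩
t=2: ⟨C=((λy. ((λu. u) 3)) 6); E=∅; K=[fun]⟩
t=3: ⟨C=(λy. ((λu. u) 3)); E=∅; K=[arg :: fun]⟩
t=4: ⟨C=6; E=∅; K=[fun :: fun]⟩
t=5: ⟨C=((λu. u) 3); E={y↦6}; K=[fun]⟩
t=6: ⟨C=(λu. u); E={y↦6}; K=[arg :: fun]⟩
t=7: ⟨C=3; E={y↦6}; K=[fun :: fun]⟩
t=8: ⟨C=u; E={u↦3, y↦6}; K=[fun]⟩
t=9: ⟨C=((λq. q) w); E={w↦3}; K=∅⟩
t=10: ⟨C=(λq. q); E={w↦3}; K=[arg]⟩
t=11: ⟨C=w; E={w↦3}; K=[fun]⟩
t=12: ⟨C=q; E={q↦3, w↦3}; K=∅⟩
→ final value 3

Answer: 3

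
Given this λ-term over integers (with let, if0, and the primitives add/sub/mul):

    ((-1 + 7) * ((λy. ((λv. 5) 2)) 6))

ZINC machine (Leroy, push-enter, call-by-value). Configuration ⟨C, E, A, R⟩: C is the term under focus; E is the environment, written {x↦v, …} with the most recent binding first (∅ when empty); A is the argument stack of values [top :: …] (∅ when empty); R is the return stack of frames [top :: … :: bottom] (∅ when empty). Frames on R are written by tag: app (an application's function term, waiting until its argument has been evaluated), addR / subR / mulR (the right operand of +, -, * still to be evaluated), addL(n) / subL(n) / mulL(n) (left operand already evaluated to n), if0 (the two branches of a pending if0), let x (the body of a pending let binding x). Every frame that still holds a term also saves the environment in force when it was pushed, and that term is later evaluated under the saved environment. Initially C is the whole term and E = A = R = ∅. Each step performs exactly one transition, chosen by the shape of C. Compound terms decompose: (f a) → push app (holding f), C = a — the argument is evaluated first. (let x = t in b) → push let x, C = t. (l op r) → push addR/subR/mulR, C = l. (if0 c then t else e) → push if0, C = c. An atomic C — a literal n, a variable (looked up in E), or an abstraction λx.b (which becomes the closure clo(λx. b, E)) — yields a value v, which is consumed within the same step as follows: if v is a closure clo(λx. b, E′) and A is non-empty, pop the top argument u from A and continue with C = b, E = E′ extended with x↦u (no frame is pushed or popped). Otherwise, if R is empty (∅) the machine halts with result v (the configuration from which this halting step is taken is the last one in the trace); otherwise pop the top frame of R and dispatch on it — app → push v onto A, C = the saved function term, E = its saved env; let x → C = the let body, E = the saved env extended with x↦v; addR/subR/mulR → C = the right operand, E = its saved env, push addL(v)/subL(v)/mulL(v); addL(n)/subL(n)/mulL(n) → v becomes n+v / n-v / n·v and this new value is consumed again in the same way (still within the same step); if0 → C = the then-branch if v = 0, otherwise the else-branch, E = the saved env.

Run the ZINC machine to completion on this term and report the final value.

Answer: 30

Derivation:
0. ⟨C=((-1 + 7) * ((λy. ((λv. 5) 2)) 6)); E=∅; A=∅; R=∅⟩
1. ⟨C=(-1 + 7); E=∅; A=∅; R=[mulR]⟩
2. ⟨C=-1; E=∅; A=∅; R=[addR :: mulR]⟩
3. ⟨C=7; E=∅; A=∅; R=[addL(-1) :: mulR]⟩
4. ⟨C=((λy. ((λv. 5) 2)) 6); E=∅; A=∅; R=[mulL(6)]⟩
5. ⟨C=6; E=∅; A=∅; R=[app :: mulL(6)]⟩
6. ⟨C=(λy. ((λv. 5) 2)); E=∅; A=[6]; R=[mulL(6)]⟩
7. ⟨C=((λv. 5) 2); E={y↦6}; A=∅; R=[mulL(6)]⟩
8. ⟨C=2; E={y↦6}; A=∅; R=[app :: mulL(6)]⟩
9. ⟨C=(λv. 5); E={y↦6}; A=[2]; R=[mulL(6)]⟩
10. ⟨C=5; E={v↦2, y↦6}; A=∅; R=[mulL(6)]⟩
→ final value 30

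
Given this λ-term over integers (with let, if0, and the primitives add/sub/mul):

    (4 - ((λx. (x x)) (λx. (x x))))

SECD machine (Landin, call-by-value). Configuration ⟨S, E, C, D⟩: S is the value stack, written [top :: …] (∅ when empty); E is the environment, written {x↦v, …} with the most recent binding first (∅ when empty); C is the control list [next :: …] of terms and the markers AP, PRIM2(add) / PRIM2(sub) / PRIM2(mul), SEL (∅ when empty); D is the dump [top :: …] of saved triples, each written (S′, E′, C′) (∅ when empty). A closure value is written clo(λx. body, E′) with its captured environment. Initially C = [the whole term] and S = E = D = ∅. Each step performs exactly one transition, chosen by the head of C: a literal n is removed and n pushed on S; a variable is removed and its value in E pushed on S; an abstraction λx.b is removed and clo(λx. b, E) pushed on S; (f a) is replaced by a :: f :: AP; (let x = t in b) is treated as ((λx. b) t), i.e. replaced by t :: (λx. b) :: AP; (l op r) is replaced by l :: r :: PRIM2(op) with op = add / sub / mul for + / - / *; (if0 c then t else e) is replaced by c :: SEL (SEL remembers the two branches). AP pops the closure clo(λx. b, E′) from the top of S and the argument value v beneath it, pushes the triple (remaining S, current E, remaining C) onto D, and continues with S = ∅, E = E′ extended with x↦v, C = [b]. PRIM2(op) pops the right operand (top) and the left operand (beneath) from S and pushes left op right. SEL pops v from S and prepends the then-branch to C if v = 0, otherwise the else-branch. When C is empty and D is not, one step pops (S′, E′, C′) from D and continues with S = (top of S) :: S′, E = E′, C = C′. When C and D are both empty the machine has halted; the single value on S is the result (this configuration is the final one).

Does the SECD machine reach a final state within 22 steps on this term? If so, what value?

Answer: DIVERGES (no final state within 22 steps)

Machine steps:
step 0: [S=∅ | E=∅ | C=[(4 - ((λx. (x x)) (λx. (x x))))] | D=∅]
step 1: [S=∅ | E=∅ | C=[4 :: ((λx. (x x)) (λx. (x x))) :: PRIM2(sub)] | D=∅]
step 2: [S=[4] | E=∅ | C=[((λx. (x x)) (λx. (x x))) :: PRIM2(sub)] | D=∅]
step 3: [S=[4] | E=∅ | C=[(λx. (x x)) :: (λx. (x x)) :: AP :: PRIM2(sub)] | D=∅]
step 4: [S=[clo(λx. (x x), ∅) :: 4] | E=∅ | C=[(λx. (x x)) :: AP :: PRIM2(sub)] | D=∅]
step 5: [S=[clo(λx. (x x), ∅) :: clo(λx. (x x), ∅) :: 4] | E=∅ | C=[AP :: PRIM2(sub)] | D=∅]
step 6: [S=∅ | E={x↦clo(λx. (x x), ∅)} | C=[(x x)] | D=[([4], ∅, [PRIM2(sub)])]]
step 7: [S=∅ | E={x↦clo(λx. (x x), ∅)} | C=[x :: x :: AP] | D=[([4], ∅, [PRIM2(sub)])]]
step 8: [S=[clo(λx. (x x), ∅)] | E={x↦clo(λx. (x x), ∅)} | C=[x :: AP] | D=[([4], ∅, [PRIM2(sub)])]]
step 9: [S=[clo(λx. (x x), ∅) :: clo(λx. (x x), ∅)] | E={x↦clo(λx. (x x), ∅)} | C=[AP] | D=[([4], ∅, [PRIM2(sub)])]]
step 10: [S=∅ | E={x↦clo(λx. (x x), ∅)} | C=[(x x)] | D=[(∅, {x↦clo(λx. (x x), ∅)}, ∅) :: ([4], ∅, [PRIM2(sub)])]]
step 11: [S=∅ | E={x↦clo(λx. (x x), ∅)} | C=[x :: x :: AP] | D=[(∅, {x↦clo(λx. (x x), ∅)}, ∅) :: ([4], ∅, [PRIM2(sub)])]]
step 12: [S=[clo(λx. (x x), ∅)] | E={x↦clo(λx. (x x), ∅)} | C=[x :: AP] | D=[(∅, {x↦clo(λx. (x x), ∅)}, ∅) :: ([4], ∅, [PRIM2(sub)])]]
step 13: [S=[clo(λx. (x x), ∅) :: clo(λx. (x x), ∅)] | E={x↦clo(λx. (x x), ∅)} | C=[AP] | D=[(∅, {x↦clo(λx. (x x), ∅)}, ∅) :: ([4], ∅, [PRIM2(sub)])]]
step 14: [S=∅ | E={x↦clo(λx. (x x), ∅)} | C=[(x x)] | D=[(∅, {x↦clo(λx. (x x), ∅)}, ∅) :: (∅, {x↦clo(λx. (x x), ∅)}, ∅) :: ([4], ∅, [PRIM2(sub)])]]
step 15: [S=∅ | E={x↦clo(λx. (x x), ∅)} | C=[x :: x :: AP] | D=[(∅, {x↦clo(λx. (x x), ∅)}, ∅) :: (∅, {x↦clo(λx. (x x), ∅)}, ∅) :: ([4], ∅, [PRIM2(sub)])]]
step 16: [S=[clo(λx. (x x), ∅)] | E={x↦clo(λx. (x x), ∅)} | C=[x :: AP] | D=[(∅, {x↦clo(λx. (x x), ∅)}, ∅) :: (∅, {x↦clo(λx. (x x), ∅)}, ∅) :: ([4], ∅, [PRIM2(sub)])]]
step 17: [S=[clo(λx. (x x), ∅) :: clo(λx. (x x), ∅)] | E={x↦clo(λx. (x x), ∅)} | C=[AP] | D=[(∅, {x↦clo(λx. (x x), ∅)}, ∅) :: (∅, {x↦clo(λx. (x x), ∅)}, ∅) :: ([4], ∅, [PRIM2(sub)])]]
step 18: [S=∅ | E={x↦clo(λx. (x x), ∅)} | C=[(x x)] | D=[(∅, {x↦clo(λx. (x x), ∅)}, ∅) :: (∅, {x↦clo(λx. (x x), ∅)}, ∅) :: (∅, {x↦clo(λx. (x x), ∅)}, ∅) :: ([4], ∅, [PRIM2(sub)])]]
step 19: [S=∅ | E={x↦clo(λx. (x x), ∅)} | C=[x :: x :: AP] | D=[(∅, {x↦clo(λx. (x x), ∅)}, ∅) :: (∅, {x↦clo(λx. (x x), ∅)}, ∅) :: (∅, {x↦clo(λx. (x x), ∅)}, ∅) :: ([4], ∅, [PRIM2(sub)])]]
step 20: [S=[clo(λx. (x x), ∅)] | E={x↦clo(λx. (x x), ∅)} | C=[x :: AP] | D=[(∅, {x↦clo(λx. (x x), ∅)}, ∅) :: (∅, {x↦clo(λx. (x x), ∅)}, ∅) :: (∅, {x↦clo(λx. (x x), ∅)}, ∅) :: ([4], ∅, [PRIM2(sub)])]]
step 21: [S=[clo(λx. (x x), ∅) :: clo(λx. (x x), ∅)] | E={x↦clo(λx. (x x), ∅)} | C=[AP] | D=[(∅, {x↦clo(λx. (x x), ∅)}, ∅) :: (∅, {x↦clo(λx. (x x), ∅)}, ∅) :: (∅, {x↦clo(λx. (x x), ∅)}, ∅) :: ([4], ∅, [PRIM2(sub)])]]
step 22: [S=∅ | E={x↦clo(λx. (x x), ∅)} | C=[(x x)] | D=[(∅, {x↦clo(λx. (x x), ∅)}, ∅) :: (∅, {x↦clo(λx. (x x), ∅)}, ∅) :: (∅, {x↦clo(λx. (x x), ∅)}, ∅) :: (∅, {x↦clo(λx. (x x), ∅)}, ∅) :: ([4], ∅, [PRIM2(sub)])]]
→ 22 transitions taken and the configuration is still not final: no result within 22 steps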